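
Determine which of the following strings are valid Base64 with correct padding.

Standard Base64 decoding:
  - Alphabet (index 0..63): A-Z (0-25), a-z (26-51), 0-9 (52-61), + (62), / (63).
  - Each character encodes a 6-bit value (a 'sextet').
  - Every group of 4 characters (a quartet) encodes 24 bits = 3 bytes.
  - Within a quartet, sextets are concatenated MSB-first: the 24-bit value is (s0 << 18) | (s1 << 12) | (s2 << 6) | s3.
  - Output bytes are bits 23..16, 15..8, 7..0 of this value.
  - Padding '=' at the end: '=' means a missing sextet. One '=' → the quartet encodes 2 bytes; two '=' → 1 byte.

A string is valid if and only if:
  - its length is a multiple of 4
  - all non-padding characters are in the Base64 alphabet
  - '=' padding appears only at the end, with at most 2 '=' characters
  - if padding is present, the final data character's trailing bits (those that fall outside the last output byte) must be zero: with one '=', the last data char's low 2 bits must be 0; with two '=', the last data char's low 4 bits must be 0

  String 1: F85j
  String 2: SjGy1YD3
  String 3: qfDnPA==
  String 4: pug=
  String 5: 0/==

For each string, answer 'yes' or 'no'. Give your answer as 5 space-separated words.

String 1: 'F85j' → valid
String 2: 'SjGy1YD3' → valid
String 3: 'qfDnPA==' → valid
String 4: 'pug=' → valid
String 5: '0/==' → invalid (bad trailing bits)

Answer: yes yes yes yes no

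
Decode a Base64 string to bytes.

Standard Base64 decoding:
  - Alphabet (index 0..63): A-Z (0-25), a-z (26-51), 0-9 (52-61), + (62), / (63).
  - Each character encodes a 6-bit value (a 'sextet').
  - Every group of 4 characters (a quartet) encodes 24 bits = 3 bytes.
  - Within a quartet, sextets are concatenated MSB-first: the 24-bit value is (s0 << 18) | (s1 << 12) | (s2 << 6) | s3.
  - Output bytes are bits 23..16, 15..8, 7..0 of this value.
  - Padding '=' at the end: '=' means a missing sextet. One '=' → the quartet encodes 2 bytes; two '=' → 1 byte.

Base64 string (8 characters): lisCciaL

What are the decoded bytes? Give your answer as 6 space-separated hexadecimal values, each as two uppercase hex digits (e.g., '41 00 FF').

After char 0 ('l'=37): chars_in_quartet=1 acc=0x25 bytes_emitted=0
After char 1 ('i'=34): chars_in_quartet=2 acc=0x962 bytes_emitted=0
After char 2 ('s'=44): chars_in_quartet=3 acc=0x258AC bytes_emitted=0
After char 3 ('C'=2): chars_in_quartet=4 acc=0x962B02 -> emit 96 2B 02, reset; bytes_emitted=3
After char 4 ('c'=28): chars_in_quartet=1 acc=0x1C bytes_emitted=3
After char 5 ('i'=34): chars_in_quartet=2 acc=0x722 bytes_emitted=3
After char 6 ('a'=26): chars_in_quartet=3 acc=0x1C89A bytes_emitted=3
After char 7 ('L'=11): chars_in_quartet=4 acc=0x72268B -> emit 72 26 8B, reset; bytes_emitted=6

Answer: 96 2B 02 72 26 8B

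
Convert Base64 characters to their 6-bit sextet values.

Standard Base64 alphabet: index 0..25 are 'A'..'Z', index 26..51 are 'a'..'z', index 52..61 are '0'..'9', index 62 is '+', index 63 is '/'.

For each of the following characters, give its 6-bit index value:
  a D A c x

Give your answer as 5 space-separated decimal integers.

'a': a..z range, 26 + ord('a') − ord('a') = 26
'D': A..Z range, ord('D') − ord('A') = 3
'A': A..Z range, ord('A') − ord('A') = 0
'c': a..z range, 26 + ord('c') − ord('a') = 28
'x': a..z range, 26 + ord('x') − ord('a') = 49

Answer: 26 3 0 28 49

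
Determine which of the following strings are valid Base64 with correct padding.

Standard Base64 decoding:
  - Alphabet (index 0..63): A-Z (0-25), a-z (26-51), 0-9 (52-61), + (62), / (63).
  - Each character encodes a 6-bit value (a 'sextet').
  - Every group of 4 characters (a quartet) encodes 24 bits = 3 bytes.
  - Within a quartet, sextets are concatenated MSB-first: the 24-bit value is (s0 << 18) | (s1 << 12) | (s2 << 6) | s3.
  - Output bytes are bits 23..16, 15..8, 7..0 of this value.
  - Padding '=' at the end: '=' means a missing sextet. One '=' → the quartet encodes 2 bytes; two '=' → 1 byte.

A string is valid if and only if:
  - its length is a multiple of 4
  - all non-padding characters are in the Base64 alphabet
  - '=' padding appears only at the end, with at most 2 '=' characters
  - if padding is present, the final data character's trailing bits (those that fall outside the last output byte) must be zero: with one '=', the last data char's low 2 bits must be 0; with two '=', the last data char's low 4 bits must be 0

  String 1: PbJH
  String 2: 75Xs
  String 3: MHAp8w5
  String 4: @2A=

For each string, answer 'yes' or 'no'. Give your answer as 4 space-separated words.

String 1: 'PbJH' → valid
String 2: '75Xs' → valid
String 3: 'MHAp8w5' → invalid (len=7 not mult of 4)
String 4: '@2A=' → invalid (bad char(s): ['@'])

Answer: yes yes no no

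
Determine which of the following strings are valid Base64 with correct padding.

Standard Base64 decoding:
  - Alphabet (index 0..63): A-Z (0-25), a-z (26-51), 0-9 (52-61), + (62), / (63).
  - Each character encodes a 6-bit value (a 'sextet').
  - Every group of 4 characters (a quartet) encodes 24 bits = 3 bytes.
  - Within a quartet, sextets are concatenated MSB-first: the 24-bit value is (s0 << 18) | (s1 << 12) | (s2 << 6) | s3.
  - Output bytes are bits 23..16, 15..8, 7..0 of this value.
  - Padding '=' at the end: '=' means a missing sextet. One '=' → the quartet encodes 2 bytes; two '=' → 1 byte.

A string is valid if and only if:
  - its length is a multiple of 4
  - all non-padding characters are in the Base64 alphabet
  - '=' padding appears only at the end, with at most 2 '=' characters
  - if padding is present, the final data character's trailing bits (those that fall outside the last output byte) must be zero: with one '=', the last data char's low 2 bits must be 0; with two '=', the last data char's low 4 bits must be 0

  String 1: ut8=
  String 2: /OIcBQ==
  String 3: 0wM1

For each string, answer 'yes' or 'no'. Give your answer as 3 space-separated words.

Answer: yes yes yes

Derivation:
String 1: 'ut8=' → valid
String 2: '/OIcBQ==' → valid
String 3: '0wM1' → valid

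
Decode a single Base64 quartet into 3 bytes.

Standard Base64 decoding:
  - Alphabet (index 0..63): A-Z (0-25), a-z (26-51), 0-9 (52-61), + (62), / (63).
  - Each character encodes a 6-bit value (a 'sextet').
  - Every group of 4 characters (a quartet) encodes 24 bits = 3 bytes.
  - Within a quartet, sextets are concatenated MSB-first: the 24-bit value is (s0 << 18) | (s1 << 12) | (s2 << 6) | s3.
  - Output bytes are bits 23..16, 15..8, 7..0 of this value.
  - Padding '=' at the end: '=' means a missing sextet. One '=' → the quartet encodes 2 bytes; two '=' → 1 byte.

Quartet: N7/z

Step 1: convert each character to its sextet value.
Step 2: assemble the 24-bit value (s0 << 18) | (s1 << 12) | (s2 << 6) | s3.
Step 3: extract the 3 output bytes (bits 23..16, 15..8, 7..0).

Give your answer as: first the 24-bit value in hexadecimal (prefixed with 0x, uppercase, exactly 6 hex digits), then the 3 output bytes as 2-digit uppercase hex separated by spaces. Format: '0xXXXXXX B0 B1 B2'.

Answer: 0x37BFF3 37 BF F3

Derivation:
Sextets: N=13, 7=59, /=63, z=51
24-bit: (13<<18) | (59<<12) | (63<<6) | 51
      = 0x340000 | 0x03B000 | 0x000FC0 | 0x000033
      = 0x37BFF3
Bytes: (v>>16)&0xFF=37, (v>>8)&0xFF=BF, v&0xFF=F3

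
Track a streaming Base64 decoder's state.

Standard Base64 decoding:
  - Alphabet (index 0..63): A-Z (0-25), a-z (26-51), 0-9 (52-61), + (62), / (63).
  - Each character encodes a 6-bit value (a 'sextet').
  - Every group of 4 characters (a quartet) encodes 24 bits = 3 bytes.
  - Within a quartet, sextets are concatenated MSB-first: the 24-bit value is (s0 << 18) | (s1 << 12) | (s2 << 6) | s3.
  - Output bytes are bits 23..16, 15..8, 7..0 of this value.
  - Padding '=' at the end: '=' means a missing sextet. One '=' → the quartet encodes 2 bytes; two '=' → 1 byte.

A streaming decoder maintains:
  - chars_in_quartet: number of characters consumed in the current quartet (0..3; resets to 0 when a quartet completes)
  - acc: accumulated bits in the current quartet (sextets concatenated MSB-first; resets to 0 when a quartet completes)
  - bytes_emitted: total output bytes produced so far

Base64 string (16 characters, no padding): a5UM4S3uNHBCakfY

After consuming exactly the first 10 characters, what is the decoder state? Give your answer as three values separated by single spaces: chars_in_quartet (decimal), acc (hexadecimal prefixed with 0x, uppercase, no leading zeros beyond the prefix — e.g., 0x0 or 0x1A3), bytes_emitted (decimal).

Answer: 2 0x347 6

Derivation:
After char 0 ('a'=26): chars_in_quartet=1 acc=0x1A bytes_emitted=0
After char 1 ('5'=57): chars_in_quartet=2 acc=0x6B9 bytes_emitted=0
After char 2 ('U'=20): chars_in_quartet=3 acc=0x1AE54 bytes_emitted=0
After char 3 ('M'=12): chars_in_quartet=4 acc=0x6B950C -> emit 6B 95 0C, reset; bytes_emitted=3
After char 4 ('4'=56): chars_in_quartet=1 acc=0x38 bytes_emitted=3
After char 5 ('S'=18): chars_in_quartet=2 acc=0xE12 bytes_emitted=3
After char 6 ('3'=55): chars_in_quartet=3 acc=0x384B7 bytes_emitted=3
After char 7 ('u'=46): chars_in_quartet=4 acc=0xE12DEE -> emit E1 2D EE, reset; bytes_emitted=6
After char 8 ('N'=13): chars_in_quartet=1 acc=0xD bytes_emitted=6
After char 9 ('H'=7): chars_in_quartet=2 acc=0x347 bytes_emitted=6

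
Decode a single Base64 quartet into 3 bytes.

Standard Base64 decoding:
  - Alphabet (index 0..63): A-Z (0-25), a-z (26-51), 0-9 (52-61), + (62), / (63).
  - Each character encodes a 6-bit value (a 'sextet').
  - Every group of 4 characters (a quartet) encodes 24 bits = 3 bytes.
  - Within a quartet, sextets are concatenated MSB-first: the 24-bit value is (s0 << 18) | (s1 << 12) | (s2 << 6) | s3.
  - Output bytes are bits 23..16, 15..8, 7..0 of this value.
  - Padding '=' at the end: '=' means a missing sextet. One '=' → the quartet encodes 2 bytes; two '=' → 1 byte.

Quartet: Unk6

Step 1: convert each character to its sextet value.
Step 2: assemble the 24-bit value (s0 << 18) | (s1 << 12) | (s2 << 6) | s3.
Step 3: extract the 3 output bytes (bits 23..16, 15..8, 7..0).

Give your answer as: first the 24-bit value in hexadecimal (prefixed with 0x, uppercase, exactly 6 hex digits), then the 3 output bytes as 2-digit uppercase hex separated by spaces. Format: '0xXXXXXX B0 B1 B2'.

Answer: 0x52793A 52 79 3A

Derivation:
Sextets: U=20, n=39, k=36, 6=58
24-bit: (20<<18) | (39<<12) | (36<<6) | 58
      = 0x500000 | 0x027000 | 0x000900 | 0x00003A
      = 0x52793A
Bytes: (v>>16)&0xFF=52, (v>>8)&0xFF=79, v&0xFF=3A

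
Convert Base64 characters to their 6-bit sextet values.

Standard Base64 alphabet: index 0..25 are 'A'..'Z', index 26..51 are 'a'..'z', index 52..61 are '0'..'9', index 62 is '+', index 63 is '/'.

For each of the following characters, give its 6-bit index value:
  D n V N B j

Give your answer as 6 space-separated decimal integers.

'D': A..Z range, ord('D') − ord('A') = 3
'n': a..z range, 26 + ord('n') − ord('a') = 39
'V': A..Z range, ord('V') − ord('A') = 21
'N': A..Z range, ord('N') − ord('A') = 13
'B': A..Z range, ord('B') − ord('A') = 1
'j': a..z range, 26 + ord('j') − ord('a') = 35

Answer: 3 39 21 13 1 35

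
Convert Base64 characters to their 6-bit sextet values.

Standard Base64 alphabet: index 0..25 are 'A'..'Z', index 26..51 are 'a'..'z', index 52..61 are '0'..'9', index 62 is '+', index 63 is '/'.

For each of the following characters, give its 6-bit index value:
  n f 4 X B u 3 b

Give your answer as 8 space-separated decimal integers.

Answer: 39 31 56 23 1 46 55 27

Derivation:
'n': a..z range, 26 + ord('n') − ord('a') = 39
'f': a..z range, 26 + ord('f') − ord('a') = 31
'4': 0..9 range, 52 + ord('4') − ord('0') = 56
'X': A..Z range, ord('X') − ord('A') = 23
'B': A..Z range, ord('B') − ord('A') = 1
'u': a..z range, 26 + ord('u') − ord('a') = 46
'3': 0..9 range, 52 + ord('3') − ord('0') = 55
'b': a..z range, 26 + ord('b') − ord('a') = 27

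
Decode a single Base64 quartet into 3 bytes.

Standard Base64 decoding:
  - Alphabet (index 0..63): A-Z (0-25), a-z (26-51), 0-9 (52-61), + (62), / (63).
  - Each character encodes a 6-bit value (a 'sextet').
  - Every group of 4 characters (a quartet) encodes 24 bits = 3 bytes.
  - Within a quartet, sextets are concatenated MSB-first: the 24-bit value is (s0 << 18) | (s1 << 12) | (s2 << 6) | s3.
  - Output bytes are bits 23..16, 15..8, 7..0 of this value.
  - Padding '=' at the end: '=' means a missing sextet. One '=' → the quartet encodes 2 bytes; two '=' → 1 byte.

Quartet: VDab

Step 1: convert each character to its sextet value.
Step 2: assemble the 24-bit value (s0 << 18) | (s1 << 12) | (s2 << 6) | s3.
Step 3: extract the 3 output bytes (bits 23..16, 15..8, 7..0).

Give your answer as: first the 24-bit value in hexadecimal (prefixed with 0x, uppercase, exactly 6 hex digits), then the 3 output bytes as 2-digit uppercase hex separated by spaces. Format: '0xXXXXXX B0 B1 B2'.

Sextets: V=21, D=3, a=26, b=27
24-bit: (21<<18) | (3<<12) | (26<<6) | 27
      = 0x540000 | 0x003000 | 0x000680 | 0x00001B
      = 0x54369B
Bytes: (v>>16)&0xFF=54, (v>>8)&0xFF=36, v&0xFF=9B

Answer: 0x54369B 54 36 9B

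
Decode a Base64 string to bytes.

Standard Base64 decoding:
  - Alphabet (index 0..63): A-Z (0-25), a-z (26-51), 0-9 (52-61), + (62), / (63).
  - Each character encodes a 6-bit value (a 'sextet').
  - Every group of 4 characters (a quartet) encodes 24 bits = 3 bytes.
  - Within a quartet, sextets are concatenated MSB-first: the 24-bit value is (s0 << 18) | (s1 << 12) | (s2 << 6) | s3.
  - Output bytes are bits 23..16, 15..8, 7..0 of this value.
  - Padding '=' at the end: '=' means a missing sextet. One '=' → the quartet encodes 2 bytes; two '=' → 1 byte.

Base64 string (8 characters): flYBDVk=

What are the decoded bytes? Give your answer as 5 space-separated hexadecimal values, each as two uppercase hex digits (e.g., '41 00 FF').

After char 0 ('f'=31): chars_in_quartet=1 acc=0x1F bytes_emitted=0
After char 1 ('l'=37): chars_in_quartet=2 acc=0x7E5 bytes_emitted=0
After char 2 ('Y'=24): chars_in_quartet=3 acc=0x1F958 bytes_emitted=0
After char 3 ('B'=1): chars_in_quartet=4 acc=0x7E5601 -> emit 7E 56 01, reset; bytes_emitted=3
After char 4 ('D'=3): chars_in_quartet=1 acc=0x3 bytes_emitted=3
After char 5 ('V'=21): chars_in_quartet=2 acc=0xD5 bytes_emitted=3
After char 6 ('k'=36): chars_in_quartet=3 acc=0x3564 bytes_emitted=3
Padding '=': partial quartet acc=0x3564 -> emit 0D 59; bytes_emitted=5

Answer: 7E 56 01 0D 59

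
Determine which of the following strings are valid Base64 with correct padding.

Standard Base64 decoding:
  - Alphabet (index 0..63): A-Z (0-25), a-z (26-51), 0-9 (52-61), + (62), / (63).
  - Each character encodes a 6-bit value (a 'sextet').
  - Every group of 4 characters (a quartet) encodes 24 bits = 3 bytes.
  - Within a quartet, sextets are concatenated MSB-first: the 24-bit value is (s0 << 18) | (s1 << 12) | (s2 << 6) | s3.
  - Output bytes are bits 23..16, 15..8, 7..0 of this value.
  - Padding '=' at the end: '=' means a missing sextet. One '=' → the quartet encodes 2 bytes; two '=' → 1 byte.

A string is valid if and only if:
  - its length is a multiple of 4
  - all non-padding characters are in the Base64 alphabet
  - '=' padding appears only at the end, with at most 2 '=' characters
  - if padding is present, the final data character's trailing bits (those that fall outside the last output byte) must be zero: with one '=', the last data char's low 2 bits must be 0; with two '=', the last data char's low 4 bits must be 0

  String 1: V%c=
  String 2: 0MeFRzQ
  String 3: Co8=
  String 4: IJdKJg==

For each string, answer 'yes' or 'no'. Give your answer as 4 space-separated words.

String 1: 'V%c=' → invalid (bad char(s): ['%'])
String 2: '0MeFRzQ' → invalid (len=7 not mult of 4)
String 3: 'Co8=' → valid
String 4: 'IJdKJg==' → valid

Answer: no no yes yes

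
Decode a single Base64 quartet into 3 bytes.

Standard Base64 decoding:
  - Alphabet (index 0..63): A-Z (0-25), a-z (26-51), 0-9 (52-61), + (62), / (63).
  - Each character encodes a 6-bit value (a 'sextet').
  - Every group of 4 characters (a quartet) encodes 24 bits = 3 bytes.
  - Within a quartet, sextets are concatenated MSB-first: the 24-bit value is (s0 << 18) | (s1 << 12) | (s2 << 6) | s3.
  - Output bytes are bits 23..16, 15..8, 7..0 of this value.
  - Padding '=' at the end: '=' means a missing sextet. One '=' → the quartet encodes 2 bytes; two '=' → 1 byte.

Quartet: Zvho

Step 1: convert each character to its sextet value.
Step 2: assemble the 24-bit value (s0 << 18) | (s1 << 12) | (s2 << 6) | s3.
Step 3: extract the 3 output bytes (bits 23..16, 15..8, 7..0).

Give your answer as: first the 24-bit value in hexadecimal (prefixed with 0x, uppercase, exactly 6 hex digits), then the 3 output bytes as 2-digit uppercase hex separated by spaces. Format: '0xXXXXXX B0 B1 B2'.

Answer: 0x66F868 66 F8 68

Derivation:
Sextets: Z=25, v=47, h=33, o=40
24-bit: (25<<18) | (47<<12) | (33<<6) | 40
      = 0x640000 | 0x02F000 | 0x000840 | 0x000028
      = 0x66F868
Bytes: (v>>16)&0xFF=66, (v>>8)&0xFF=F8, v&0xFF=68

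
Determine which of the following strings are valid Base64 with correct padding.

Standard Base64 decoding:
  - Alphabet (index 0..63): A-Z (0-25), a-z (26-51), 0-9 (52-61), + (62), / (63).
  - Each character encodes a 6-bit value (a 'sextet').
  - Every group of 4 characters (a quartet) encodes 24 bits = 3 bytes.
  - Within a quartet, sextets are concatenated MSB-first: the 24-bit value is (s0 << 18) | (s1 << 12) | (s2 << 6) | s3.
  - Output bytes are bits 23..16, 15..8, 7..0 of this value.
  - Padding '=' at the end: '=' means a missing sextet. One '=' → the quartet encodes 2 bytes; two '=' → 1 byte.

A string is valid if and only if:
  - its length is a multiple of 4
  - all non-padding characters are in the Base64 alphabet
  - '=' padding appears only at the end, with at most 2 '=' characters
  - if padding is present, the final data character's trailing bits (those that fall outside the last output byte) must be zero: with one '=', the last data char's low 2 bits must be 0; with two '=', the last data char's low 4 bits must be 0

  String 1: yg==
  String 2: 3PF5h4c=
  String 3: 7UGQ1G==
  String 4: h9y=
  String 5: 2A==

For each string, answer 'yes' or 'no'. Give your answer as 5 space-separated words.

Answer: yes yes no no yes

Derivation:
String 1: 'yg==' → valid
String 2: '3PF5h4c=' → valid
String 3: '7UGQ1G==' → invalid (bad trailing bits)
String 4: 'h9y=' → invalid (bad trailing bits)
String 5: '2A==' → valid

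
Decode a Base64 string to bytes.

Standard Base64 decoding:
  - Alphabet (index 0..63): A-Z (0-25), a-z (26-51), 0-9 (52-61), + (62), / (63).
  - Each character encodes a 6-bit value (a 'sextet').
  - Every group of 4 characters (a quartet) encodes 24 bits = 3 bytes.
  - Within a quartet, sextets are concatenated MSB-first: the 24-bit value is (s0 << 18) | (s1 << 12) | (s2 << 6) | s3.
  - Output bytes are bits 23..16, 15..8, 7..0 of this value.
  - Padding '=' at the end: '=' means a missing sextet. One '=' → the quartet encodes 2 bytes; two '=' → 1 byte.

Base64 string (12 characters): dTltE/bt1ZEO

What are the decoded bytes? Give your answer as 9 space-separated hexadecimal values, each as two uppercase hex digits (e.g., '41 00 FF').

Answer: 75 39 6D 13 F6 ED D5 91 0E

Derivation:
After char 0 ('d'=29): chars_in_quartet=1 acc=0x1D bytes_emitted=0
After char 1 ('T'=19): chars_in_quartet=2 acc=0x753 bytes_emitted=0
After char 2 ('l'=37): chars_in_quartet=3 acc=0x1D4E5 bytes_emitted=0
After char 3 ('t'=45): chars_in_quartet=4 acc=0x75396D -> emit 75 39 6D, reset; bytes_emitted=3
After char 4 ('E'=4): chars_in_quartet=1 acc=0x4 bytes_emitted=3
After char 5 ('/'=63): chars_in_quartet=2 acc=0x13F bytes_emitted=3
After char 6 ('b'=27): chars_in_quartet=3 acc=0x4FDB bytes_emitted=3
After char 7 ('t'=45): chars_in_quartet=4 acc=0x13F6ED -> emit 13 F6 ED, reset; bytes_emitted=6
After char 8 ('1'=53): chars_in_quartet=1 acc=0x35 bytes_emitted=6
After char 9 ('Z'=25): chars_in_quartet=2 acc=0xD59 bytes_emitted=6
After char 10 ('E'=4): chars_in_quartet=3 acc=0x35644 bytes_emitted=6
After char 11 ('O'=14): chars_in_quartet=4 acc=0xD5910E -> emit D5 91 0E, reset; bytes_emitted=9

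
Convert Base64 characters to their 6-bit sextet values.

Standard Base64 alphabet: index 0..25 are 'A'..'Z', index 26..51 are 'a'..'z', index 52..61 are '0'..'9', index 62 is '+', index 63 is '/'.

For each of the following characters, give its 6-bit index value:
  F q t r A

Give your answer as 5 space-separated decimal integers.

Answer: 5 42 45 43 0

Derivation:
'F': A..Z range, ord('F') − ord('A') = 5
'q': a..z range, 26 + ord('q') − ord('a') = 42
't': a..z range, 26 + ord('t') − ord('a') = 45
'r': a..z range, 26 + ord('r') − ord('a') = 43
'A': A..Z range, ord('A') − ord('A') = 0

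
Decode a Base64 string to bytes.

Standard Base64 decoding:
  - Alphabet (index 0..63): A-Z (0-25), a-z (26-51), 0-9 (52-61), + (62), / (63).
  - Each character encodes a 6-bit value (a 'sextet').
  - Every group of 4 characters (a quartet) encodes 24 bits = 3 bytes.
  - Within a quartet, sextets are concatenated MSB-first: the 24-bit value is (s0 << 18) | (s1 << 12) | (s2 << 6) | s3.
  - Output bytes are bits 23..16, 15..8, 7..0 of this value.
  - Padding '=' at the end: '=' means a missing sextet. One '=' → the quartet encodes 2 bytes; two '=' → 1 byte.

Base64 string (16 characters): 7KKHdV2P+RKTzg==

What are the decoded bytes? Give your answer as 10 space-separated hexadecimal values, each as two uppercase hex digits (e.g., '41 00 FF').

After char 0 ('7'=59): chars_in_quartet=1 acc=0x3B bytes_emitted=0
After char 1 ('K'=10): chars_in_quartet=2 acc=0xECA bytes_emitted=0
After char 2 ('K'=10): chars_in_quartet=3 acc=0x3B28A bytes_emitted=0
After char 3 ('H'=7): chars_in_quartet=4 acc=0xECA287 -> emit EC A2 87, reset; bytes_emitted=3
After char 4 ('d'=29): chars_in_quartet=1 acc=0x1D bytes_emitted=3
After char 5 ('V'=21): chars_in_quartet=2 acc=0x755 bytes_emitted=3
After char 6 ('2'=54): chars_in_quartet=3 acc=0x1D576 bytes_emitted=3
After char 7 ('P'=15): chars_in_quartet=4 acc=0x755D8F -> emit 75 5D 8F, reset; bytes_emitted=6
After char 8 ('+'=62): chars_in_quartet=1 acc=0x3E bytes_emitted=6
After char 9 ('R'=17): chars_in_quartet=2 acc=0xF91 bytes_emitted=6
After char 10 ('K'=10): chars_in_quartet=3 acc=0x3E44A bytes_emitted=6
After char 11 ('T'=19): chars_in_quartet=4 acc=0xF91293 -> emit F9 12 93, reset; bytes_emitted=9
After char 12 ('z'=51): chars_in_quartet=1 acc=0x33 bytes_emitted=9
After char 13 ('g'=32): chars_in_quartet=2 acc=0xCE0 bytes_emitted=9
Padding '==': partial quartet acc=0xCE0 -> emit CE; bytes_emitted=10

Answer: EC A2 87 75 5D 8F F9 12 93 CE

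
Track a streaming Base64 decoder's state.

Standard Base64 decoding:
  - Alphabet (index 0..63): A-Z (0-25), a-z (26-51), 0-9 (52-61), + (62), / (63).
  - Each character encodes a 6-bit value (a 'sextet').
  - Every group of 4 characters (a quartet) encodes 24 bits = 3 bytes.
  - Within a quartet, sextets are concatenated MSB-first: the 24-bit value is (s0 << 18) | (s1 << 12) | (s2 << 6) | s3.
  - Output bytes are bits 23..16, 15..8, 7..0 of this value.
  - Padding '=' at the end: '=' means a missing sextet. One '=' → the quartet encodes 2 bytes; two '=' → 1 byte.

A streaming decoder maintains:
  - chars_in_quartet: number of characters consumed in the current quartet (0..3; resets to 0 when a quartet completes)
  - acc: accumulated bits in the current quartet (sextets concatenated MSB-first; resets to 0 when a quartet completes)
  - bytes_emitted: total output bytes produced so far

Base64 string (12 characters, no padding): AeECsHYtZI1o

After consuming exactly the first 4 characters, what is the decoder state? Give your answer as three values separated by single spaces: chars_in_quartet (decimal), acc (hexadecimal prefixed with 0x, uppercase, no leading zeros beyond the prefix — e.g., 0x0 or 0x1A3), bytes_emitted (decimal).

After char 0 ('A'=0): chars_in_quartet=1 acc=0x0 bytes_emitted=0
After char 1 ('e'=30): chars_in_quartet=2 acc=0x1E bytes_emitted=0
After char 2 ('E'=4): chars_in_quartet=3 acc=0x784 bytes_emitted=0
After char 3 ('C'=2): chars_in_quartet=4 acc=0x1E102 -> emit 01 E1 02, reset; bytes_emitted=3

Answer: 0 0x0 3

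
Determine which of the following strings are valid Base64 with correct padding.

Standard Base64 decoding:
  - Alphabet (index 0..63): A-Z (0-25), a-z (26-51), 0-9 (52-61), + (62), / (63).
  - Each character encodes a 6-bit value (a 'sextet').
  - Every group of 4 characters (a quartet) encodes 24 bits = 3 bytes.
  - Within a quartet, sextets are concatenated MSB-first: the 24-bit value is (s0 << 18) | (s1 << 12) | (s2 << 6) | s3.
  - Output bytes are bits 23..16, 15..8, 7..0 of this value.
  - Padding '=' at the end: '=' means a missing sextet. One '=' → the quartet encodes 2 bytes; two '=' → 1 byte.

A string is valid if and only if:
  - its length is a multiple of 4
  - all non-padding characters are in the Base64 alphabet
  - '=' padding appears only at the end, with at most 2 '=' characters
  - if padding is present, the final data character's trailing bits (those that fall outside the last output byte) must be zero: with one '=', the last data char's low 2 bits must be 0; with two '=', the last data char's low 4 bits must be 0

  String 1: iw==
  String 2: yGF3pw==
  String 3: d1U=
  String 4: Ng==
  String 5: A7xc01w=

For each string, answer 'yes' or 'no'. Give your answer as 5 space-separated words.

String 1: 'iw==' → valid
String 2: 'yGF3pw==' → valid
String 3: 'd1U=' → valid
String 4: 'Ng==' → valid
String 5: 'A7xc01w=' → valid

Answer: yes yes yes yes yes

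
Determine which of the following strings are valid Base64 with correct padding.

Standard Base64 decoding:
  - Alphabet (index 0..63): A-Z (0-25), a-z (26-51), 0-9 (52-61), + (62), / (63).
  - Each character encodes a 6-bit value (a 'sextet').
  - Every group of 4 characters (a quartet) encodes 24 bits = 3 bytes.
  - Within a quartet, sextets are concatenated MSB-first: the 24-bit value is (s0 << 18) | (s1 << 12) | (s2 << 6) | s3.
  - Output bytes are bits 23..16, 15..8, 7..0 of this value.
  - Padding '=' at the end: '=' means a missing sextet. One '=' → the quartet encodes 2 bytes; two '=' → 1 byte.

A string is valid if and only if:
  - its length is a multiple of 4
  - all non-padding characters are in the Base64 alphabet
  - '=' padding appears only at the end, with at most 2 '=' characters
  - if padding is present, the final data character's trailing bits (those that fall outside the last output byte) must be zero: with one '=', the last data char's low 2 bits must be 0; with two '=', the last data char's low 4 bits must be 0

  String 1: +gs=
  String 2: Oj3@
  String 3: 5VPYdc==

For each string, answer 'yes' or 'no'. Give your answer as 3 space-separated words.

Answer: yes no no

Derivation:
String 1: '+gs=' → valid
String 2: 'Oj3@' → invalid (bad char(s): ['@'])
String 3: '5VPYdc==' → invalid (bad trailing bits)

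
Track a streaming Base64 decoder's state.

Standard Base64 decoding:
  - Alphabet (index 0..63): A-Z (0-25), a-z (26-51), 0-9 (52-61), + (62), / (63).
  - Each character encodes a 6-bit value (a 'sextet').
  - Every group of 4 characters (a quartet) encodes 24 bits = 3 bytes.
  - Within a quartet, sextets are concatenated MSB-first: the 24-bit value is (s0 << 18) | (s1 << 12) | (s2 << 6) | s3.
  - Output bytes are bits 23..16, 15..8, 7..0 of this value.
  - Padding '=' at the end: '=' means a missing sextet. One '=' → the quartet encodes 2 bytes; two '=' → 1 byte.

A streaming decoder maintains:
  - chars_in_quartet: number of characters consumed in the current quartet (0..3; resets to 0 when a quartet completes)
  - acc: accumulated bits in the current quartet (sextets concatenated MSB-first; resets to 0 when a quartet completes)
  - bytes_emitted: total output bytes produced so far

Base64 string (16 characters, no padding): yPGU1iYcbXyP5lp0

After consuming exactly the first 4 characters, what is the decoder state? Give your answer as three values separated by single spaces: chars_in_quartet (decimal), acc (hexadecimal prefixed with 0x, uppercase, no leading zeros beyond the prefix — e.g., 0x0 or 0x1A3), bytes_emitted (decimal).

Answer: 0 0x0 3

Derivation:
After char 0 ('y'=50): chars_in_quartet=1 acc=0x32 bytes_emitted=0
After char 1 ('P'=15): chars_in_quartet=2 acc=0xC8F bytes_emitted=0
After char 2 ('G'=6): chars_in_quartet=3 acc=0x323C6 bytes_emitted=0
After char 3 ('U'=20): chars_in_quartet=4 acc=0xC8F194 -> emit C8 F1 94, reset; bytes_emitted=3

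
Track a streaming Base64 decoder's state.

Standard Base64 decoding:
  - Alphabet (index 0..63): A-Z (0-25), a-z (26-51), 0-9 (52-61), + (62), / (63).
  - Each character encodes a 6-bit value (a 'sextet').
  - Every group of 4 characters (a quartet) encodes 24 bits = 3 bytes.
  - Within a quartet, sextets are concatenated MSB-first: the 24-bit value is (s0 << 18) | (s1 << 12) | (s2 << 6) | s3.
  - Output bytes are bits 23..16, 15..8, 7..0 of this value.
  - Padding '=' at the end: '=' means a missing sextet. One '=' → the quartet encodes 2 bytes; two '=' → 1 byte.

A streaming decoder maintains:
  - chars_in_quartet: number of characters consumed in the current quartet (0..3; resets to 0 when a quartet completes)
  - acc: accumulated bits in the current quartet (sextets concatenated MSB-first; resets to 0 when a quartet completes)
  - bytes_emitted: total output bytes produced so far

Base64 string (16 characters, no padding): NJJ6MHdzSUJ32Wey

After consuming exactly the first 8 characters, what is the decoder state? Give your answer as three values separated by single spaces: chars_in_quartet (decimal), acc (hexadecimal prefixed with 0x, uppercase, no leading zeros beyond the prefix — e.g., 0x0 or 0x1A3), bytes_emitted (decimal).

After char 0 ('N'=13): chars_in_quartet=1 acc=0xD bytes_emitted=0
After char 1 ('J'=9): chars_in_quartet=2 acc=0x349 bytes_emitted=0
After char 2 ('J'=9): chars_in_quartet=3 acc=0xD249 bytes_emitted=0
After char 3 ('6'=58): chars_in_quartet=4 acc=0x34927A -> emit 34 92 7A, reset; bytes_emitted=3
After char 4 ('M'=12): chars_in_quartet=1 acc=0xC bytes_emitted=3
After char 5 ('H'=7): chars_in_quartet=2 acc=0x307 bytes_emitted=3
After char 6 ('d'=29): chars_in_quartet=3 acc=0xC1DD bytes_emitted=3
After char 7 ('z'=51): chars_in_quartet=4 acc=0x307773 -> emit 30 77 73, reset; bytes_emitted=6

Answer: 0 0x0 6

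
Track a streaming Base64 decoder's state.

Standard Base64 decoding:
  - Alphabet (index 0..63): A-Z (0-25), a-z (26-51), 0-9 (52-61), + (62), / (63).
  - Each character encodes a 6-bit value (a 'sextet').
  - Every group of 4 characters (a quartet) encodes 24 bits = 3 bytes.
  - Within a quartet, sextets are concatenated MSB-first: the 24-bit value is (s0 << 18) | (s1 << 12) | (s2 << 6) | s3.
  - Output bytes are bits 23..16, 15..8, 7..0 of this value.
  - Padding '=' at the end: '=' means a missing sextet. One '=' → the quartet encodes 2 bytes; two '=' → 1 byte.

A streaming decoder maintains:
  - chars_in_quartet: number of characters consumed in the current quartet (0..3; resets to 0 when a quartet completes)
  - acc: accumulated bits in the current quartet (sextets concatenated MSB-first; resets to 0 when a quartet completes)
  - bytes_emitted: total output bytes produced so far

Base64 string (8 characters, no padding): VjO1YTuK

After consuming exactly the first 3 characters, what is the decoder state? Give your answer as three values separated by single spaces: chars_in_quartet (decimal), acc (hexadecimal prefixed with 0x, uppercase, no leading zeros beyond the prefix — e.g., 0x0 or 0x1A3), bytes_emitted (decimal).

Answer: 3 0x158CE 0

Derivation:
After char 0 ('V'=21): chars_in_quartet=1 acc=0x15 bytes_emitted=0
After char 1 ('j'=35): chars_in_quartet=2 acc=0x563 bytes_emitted=0
After char 2 ('O'=14): chars_in_quartet=3 acc=0x158CE bytes_emitted=0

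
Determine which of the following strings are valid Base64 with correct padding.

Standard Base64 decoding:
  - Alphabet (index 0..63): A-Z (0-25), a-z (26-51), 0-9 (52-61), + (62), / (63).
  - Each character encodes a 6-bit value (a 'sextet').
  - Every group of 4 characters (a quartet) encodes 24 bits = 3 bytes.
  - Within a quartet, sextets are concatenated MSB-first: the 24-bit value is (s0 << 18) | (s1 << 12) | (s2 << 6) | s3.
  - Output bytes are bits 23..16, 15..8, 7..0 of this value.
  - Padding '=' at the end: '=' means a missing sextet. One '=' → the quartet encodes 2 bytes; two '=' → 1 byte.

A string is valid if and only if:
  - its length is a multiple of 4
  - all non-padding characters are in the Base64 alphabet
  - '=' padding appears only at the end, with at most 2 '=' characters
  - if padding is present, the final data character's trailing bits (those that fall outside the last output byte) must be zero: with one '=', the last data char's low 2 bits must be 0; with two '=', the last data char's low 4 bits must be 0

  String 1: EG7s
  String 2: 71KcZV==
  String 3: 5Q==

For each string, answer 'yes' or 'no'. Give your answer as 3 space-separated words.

Answer: yes no yes

Derivation:
String 1: 'EG7s' → valid
String 2: '71KcZV==' → invalid (bad trailing bits)
String 3: '5Q==' → valid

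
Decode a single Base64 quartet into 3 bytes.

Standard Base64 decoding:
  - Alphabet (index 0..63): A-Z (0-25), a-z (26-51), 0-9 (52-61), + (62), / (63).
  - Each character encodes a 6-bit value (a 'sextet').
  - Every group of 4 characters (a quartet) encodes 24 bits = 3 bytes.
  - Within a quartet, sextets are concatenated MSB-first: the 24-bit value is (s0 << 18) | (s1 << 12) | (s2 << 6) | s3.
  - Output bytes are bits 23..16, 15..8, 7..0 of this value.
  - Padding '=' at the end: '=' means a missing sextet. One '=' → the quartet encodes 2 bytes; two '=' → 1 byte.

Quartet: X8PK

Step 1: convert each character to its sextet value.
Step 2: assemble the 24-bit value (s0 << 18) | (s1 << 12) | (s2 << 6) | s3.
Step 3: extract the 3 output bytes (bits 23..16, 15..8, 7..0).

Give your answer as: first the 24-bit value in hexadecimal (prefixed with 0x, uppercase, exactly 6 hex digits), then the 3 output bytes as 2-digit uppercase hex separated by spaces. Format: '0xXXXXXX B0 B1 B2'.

Answer: 0x5FC3CA 5F C3 CA

Derivation:
Sextets: X=23, 8=60, P=15, K=10
24-bit: (23<<18) | (60<<12) | (15<<6) | 10
      = 0x5C0000 | 0x03C000 | 0x0003C0 | 0x00000A
      = 0x5FC3CA
Bytes: (v>>16)&0xFF=5F, (v>>8)&0xFF=C3, v&0xFF=CA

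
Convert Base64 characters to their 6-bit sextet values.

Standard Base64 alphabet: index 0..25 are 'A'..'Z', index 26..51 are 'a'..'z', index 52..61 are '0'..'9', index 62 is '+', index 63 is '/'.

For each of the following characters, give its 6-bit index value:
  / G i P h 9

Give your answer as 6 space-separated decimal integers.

Answer: 63 6 34 15 33 61

Derivation:
'/': index 63
'G': A..Z range, ord('G') − ord('A') = 6
'i': a..z range, 26 + ord('i') − ord('a') = 34
'P': A..Z range, ord('P') − ord('A') = 15
'h': a..z range, 26 + ord('h') − ord('a') = 33
'9': 0..9 range, 52 + ord('9') − ord('0') = 61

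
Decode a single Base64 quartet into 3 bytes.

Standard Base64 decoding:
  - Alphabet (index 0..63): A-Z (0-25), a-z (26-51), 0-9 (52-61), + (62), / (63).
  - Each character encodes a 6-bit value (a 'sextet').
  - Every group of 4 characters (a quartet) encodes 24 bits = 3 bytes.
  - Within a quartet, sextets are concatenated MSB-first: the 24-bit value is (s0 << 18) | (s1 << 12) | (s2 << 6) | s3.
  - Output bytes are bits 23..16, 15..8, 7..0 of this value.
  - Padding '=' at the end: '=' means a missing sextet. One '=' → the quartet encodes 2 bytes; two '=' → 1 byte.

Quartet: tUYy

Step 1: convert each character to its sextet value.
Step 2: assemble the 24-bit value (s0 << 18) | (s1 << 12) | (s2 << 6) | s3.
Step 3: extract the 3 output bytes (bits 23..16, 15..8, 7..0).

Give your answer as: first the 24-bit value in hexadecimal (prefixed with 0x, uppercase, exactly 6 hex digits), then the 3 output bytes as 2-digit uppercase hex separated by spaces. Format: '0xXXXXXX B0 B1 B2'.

Answer: 0xB54632 B5 46 32

Derivation:
Sextets: t=45, U=20, Y=24, y=50
24-bit: (45<<18) | (20<<12) | (24<<6) | 50
      = 0xB40000 | 0x014000 | 0x000600 | 0x000032
      = 0xB54632
Bytes: (v>>16)&0xFF=B5, (v>>8)&0xFF=46, v&0xFF=32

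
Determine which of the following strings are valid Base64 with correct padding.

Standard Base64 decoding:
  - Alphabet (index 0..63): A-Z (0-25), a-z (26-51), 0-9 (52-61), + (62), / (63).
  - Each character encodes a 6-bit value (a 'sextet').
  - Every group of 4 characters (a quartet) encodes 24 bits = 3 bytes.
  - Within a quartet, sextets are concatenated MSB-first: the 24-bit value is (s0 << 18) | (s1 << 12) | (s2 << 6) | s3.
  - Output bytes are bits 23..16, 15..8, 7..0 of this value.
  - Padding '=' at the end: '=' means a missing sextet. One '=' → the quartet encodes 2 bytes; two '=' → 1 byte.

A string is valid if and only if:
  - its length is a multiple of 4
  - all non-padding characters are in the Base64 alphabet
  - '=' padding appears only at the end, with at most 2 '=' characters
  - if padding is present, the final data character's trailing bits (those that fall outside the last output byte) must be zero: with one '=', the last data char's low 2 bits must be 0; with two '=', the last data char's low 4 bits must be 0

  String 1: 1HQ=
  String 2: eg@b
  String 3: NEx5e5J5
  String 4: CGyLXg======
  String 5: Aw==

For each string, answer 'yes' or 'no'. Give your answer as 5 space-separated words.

String 1: '1HQ=' → valid
String 2: 'eg@b' → invalid (bad char(s): ['@'])
String 3: 'NEx5e5J5' → valid
String 4: 'CGyLXg======' → invalid (6 pad chars (max 2))
String 5: 'Aw==' → valid

Answer: yes no yes no yes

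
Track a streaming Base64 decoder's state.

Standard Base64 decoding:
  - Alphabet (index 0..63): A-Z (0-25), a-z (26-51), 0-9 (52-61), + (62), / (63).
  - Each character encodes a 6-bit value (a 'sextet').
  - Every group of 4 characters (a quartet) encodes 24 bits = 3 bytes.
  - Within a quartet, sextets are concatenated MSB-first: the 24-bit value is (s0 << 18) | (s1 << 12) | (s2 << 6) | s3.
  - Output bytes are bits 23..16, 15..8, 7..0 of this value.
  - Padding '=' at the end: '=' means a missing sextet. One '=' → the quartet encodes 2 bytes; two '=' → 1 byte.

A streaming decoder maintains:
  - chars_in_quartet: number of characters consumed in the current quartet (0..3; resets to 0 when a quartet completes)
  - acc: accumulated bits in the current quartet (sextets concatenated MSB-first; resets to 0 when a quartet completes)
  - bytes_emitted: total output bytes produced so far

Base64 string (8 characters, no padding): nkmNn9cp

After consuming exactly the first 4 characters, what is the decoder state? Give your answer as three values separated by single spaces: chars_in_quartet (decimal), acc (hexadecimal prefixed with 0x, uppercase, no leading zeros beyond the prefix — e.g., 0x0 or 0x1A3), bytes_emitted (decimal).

After char 0 ('n'=39): chars_in_quartet=1 acc=0x27 bytes_emitted=0
After char 1 ('k'=36): chars_in_quartet=2 acc=0x9E4 bytes_emitted=0
After char 2 ('m'=38): chars_in_quartet=3 acc=0x27926 bytes_emitted=0
After char 3 ('N'=13): chars_in_quartet=4 acc=0x9E498D -> emit 9E 49 8D, reset; bytes_emitted=3

Answer: 0 0x0 3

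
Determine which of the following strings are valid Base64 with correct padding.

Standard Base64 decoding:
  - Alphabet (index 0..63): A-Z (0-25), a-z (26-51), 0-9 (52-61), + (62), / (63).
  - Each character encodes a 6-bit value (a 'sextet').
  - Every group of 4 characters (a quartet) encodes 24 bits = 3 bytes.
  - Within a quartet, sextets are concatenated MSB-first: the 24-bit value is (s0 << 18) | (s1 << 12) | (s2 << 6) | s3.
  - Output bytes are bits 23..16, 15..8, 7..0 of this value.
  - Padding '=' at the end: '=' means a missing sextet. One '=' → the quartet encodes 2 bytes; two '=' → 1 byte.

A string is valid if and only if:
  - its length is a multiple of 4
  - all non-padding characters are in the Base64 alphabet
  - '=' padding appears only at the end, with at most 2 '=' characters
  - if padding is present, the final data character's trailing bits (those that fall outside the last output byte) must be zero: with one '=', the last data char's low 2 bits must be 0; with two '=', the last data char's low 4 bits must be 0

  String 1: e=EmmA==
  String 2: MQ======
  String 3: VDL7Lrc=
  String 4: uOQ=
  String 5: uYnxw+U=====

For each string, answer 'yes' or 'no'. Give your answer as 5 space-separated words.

Answer: no no yes yes no

Derivation:
String 1: 'e=EmmA==' → invalid (bad char(s): ['=']; '=' in middle)
String 2: 'MQ======' → invalid (6 pad chars (max 2))
String 3: 'VDL7Lrc=' → valid
String 4: 'uOQ=' → valid
String 5: 'uYnxw+U=====' → invalid (5 pad chars (max 2))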